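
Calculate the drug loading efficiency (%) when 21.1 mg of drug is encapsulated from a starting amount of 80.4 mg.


Drug loading efficiency = (drug loaded / drug initial) * 100
DLE = 21.1 / 80.4 * 100
DLE = 0.2624 * 100
DLE = 26.24%

26.24


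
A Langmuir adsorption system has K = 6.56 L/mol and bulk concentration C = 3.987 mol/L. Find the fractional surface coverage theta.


Langmuir isotherm: theta = K*C / (1 + K*C)
K*C = 6.56 * 3.987 = 26.15472
theta = 26.15472 / (1 + 26.15472) = 26.15472 / 27.15472
theta = 0.9632

0.9632


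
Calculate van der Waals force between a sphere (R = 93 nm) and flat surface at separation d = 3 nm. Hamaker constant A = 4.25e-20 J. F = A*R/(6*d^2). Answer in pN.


Convert to SI: R = 93 nm = 9.3e-08 m, d = 3 nm = 3e-09 m
F = A * R / (6 * d^2)
F = 4.25e-20 * 9.3e-08 / (6 * (3e-09)^2)
F = 7.31944e-11 N = 73.194 pN

73.194


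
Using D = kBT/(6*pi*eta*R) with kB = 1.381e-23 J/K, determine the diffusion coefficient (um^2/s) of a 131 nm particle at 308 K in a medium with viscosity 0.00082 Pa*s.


Radius R = 131/2 = 65.5 nm = 6.55e-08 m
D = kB*T / (6*pi*eta*R)
D = 1.381e-23 * 308 / (6 * pi * 0.00082 * 6.55e-08)
D = 4.20134e-12 m^2/s = 4.201 um^2/s

4.201


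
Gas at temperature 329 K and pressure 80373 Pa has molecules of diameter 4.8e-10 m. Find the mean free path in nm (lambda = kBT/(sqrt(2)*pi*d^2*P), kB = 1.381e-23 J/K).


Mean free path: lambda = kB*T / (sqrt(2) * pi * d^2 * P)
lambda = 1.381e-23 * 329 / (sqrt(2) * pi * (4.8e-10)^2 * 80373)
lambda = 5.52245e-08 m
lambda = 55.22 nm

55.22


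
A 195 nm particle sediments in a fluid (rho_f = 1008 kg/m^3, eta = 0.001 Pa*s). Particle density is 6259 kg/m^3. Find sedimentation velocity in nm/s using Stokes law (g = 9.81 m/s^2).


Radius R = 195/2 nm = 9.75e-08 m
Density difference = 6259 - 1008 = 5251 kg/m^3
v = 2 * R^2 * (rho_p - rho_f) * g / (9 * eta)
v = 2 * (9.75e-08)^2 * 5251 * 9.81 / (9 * 0.001)
v = 1.0882e-07 m/s = 108.8198 nm/s

108.8198


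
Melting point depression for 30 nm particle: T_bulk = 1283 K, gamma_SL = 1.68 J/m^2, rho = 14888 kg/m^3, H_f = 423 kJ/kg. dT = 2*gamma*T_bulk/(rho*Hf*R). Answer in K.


Radius R = 30/2 = 15 nm = 1.5e-08 m
Convert H_f = 423 kJ/kg = 423000 J/kg
dT = 2 * gamma_SL * T_bulk / (rho * H_f * R)
dT = 2 * 1.68 * 1283 / (14888 * 423000 * 1.5e-08)
dT = 45.6 K

45.6


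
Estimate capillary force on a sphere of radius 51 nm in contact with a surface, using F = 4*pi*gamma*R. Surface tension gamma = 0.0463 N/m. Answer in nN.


Convert radius: R = 51 nm = 5.1e-08 m
F = 4 * pi * gamma * R
F = 4 * pi * 0.0463 * 5.1e-08
F = 2.9673e-08 N = 29.673 nN

29.673


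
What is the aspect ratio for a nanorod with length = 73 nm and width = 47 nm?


Aspect ratio AR = length / diameter
AR = 73 / 47
AR = 1.55

1.55


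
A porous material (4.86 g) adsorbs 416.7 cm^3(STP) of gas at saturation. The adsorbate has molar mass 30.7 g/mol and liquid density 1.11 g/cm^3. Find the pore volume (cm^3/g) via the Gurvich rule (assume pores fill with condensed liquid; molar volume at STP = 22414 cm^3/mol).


Moles adsorbed n = V_ads / 22414 = 416.7 / 22414 = 1.859106e-02 mol
Liquid volume V_liq = n * M / rho_liq = 1.859106e-02 * 30.7 / 1.11 = 0.51419 cm^3
Specific pore volume V_pore = V_liq / m_sample = 0.51419 / 4.86
V_pore = 0.1058 cm^3/g

0.1058


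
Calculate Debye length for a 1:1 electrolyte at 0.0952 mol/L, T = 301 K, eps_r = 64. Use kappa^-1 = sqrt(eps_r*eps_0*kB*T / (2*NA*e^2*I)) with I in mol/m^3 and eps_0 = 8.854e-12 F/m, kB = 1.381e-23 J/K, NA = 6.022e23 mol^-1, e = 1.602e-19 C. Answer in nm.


Ionic strength I = 0.0952 * 1^2 * 1000 = 95.2 mol/m^3
kappa^-1 = sqrt(64 * 8.854e-12 * 1.381e-23 * 301 / (2 * 6.022e23 * (1.602e-19)^2 * 95.2))
kappa^-1 = 0.895 nm

0.895


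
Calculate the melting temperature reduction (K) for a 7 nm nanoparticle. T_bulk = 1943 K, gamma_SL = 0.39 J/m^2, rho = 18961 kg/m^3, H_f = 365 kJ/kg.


Radius R = 7/2 = 3.5 nm = 3.5e-09 m
Convert H_f = 365 kJ/kg = 365000 J/kg
dT = 2 * gamma_SL * T_bulk / (rho * H_f * R)
dT = 2 * 0.39 * 1943 / (18961 * 365000 * 3.5e-09)
dT = 62.6 K

62.6


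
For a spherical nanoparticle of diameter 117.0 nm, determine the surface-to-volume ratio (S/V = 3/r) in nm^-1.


Radius r = 117.0/2 = 58.5 nm
S/V = 3 / r = 3 / 58.5
S/V = 0.0513 nm^-1

0.0513


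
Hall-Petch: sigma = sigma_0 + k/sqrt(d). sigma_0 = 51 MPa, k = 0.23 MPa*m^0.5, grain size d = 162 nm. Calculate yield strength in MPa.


d = 162 nm = 1.62e-07 m
sqrt(d) = 0.0004024922
Hall-Petch contribution = k / sqrt(d) = 0.23 / 0.0004024922 = 571.4 MPa
sigma = sigma_0 + k/sqrt(d) = 51 + 571.4 = 622.4 MPa

622.4


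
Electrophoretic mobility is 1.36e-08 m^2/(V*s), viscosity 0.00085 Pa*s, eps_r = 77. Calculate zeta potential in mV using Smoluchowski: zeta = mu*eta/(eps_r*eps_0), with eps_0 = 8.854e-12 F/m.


Smoluchowski equation: zeta = mu * eta / (eps_r * eps_0)
zeta = 1.36e-08 * 0.00085 / (77 * 8.854e-12)
zeta = 0.016956 V = 16.96 mV

16.96


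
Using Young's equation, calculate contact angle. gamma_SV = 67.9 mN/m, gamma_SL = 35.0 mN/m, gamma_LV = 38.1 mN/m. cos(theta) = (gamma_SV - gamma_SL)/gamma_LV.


cos(theta) = (gamma_SV - gamma_SL) / gamma_LV
cos(theta) = (67.9 - 35.0) / 38.1
cos(theta) = 0.863517
theta = arccos(0.863517) = 30.29 degrees

30.29


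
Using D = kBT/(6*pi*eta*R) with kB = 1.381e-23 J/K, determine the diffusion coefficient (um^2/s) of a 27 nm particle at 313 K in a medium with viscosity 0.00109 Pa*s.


Radius R = 27/2 = 13.5 nm = 1.35e-08 m
D = kB*T / (6*pi*eta*R)
D = 1.381e-23 * 313 / (6 * pi * 0.00109 * 1.35e-08)
D = 1.55839e-11 m^2/s = 15.584 um^2/s

15.584


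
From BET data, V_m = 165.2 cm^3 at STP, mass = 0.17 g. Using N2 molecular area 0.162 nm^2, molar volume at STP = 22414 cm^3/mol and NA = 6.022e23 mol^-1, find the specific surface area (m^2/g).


Number of moles in monolayer = V_m / 22414 = 165.2 / 22414 = 0.00737039
Number of molecules = moles * NA = 0.00737039 * 6.022e23
SA = molecules * sigma / mass
SA = (165.2 / 22414) * 6.022e23 * 0.162e-18 / 0.17
SA = 4229.6 m^2/g

4229.6


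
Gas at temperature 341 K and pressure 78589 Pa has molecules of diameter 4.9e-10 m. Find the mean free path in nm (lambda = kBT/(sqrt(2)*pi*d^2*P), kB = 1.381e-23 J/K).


Mean free path: lambda = kB*T / (sqrt(2) * pi * d^2 * P)
lambda = 1.381e-23 * 341 / (sqrt(2) * pi * (4.9e-10)^2 * 78589)
lambda = 5.61732e-08 m
lambda = 56.17 nm

56.17


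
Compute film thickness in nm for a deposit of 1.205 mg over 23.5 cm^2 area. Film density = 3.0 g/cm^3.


Convert: m = 1.205 mg = 1.2050e-06 kg, A = 23.5 cm^2 = 2.3500e-03 m^2, rho = 3.0 g/cm^3 = 3000 kg/m^3
t = m / (A * rho)
t = 1.2050e-06 / (2.3500e-03 * 3000)
t = 1.7092e-07 m = 170.9 nm

170.9


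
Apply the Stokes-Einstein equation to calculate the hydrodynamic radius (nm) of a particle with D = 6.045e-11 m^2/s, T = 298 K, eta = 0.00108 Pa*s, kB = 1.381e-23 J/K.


Stokes-Einstein: R = kB*T / (6*pi*eta*D)
R = 1.381e-23 * 298 / (6 * pi * 0.00108 * 6.045e-11)
R = 3.34417e-09 m = 3.34 nm

3.34


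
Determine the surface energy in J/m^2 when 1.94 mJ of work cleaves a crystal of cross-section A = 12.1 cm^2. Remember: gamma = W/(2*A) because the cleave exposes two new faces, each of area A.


Convert: A = 12.1 cm^2 = 0.00121 m^2, W = 1.94 mJ = 0.00194 J
Cleaving exposes two faces of area A, so total new surface = 2*A and gamma = W / (2*A)
gamma = 0.00194 / (2 * 0.00121)
gamma = 0.802 J/m^2

0.802


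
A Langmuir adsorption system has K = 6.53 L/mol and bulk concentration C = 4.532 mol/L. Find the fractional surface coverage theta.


Langmuir isotherm: theta = K*C / (1 + K*C)
K*C = 6.53 * 4.532 = 29.59396
theta = 29.59396 / (1 + 29.59396) = 29.59396 / 30.59396
theta = 0.9673

0.9673


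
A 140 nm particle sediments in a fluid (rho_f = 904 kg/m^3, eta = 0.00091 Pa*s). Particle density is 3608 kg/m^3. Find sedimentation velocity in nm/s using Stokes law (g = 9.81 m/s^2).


Radius R = 140/2 nm = 7e-08 m
Density difference = 3608 - 904 = 2704 kg/m^3
v = 2 * R^2 * (rho_p - rho_f) * g / (9 * eta)
v = 2 * (7e-08)^2 * 2704 * 9.81 / (9 * 0.00091)
v = 3.17408e-08 m/s = 31.7408 nm/s

31.7408


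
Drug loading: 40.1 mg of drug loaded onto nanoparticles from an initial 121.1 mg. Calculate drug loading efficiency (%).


Drug loading efficiency = (drug loaded / drug initial) * 100
DLE = 40.1 / 121.1 * 100
DLE = 0.3311 * 100
DLE = 33.11%

33.11


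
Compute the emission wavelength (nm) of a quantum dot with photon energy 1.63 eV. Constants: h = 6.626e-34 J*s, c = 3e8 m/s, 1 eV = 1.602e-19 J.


Convert energy: E = 1.63 eV = 1.63 * 1.602e-19 = 2.61126e-19 J
lambda = h*c / E = 6.626e-34 * 3e8 / 2.61126e-19
lambda = 7.61242e-07 m = 761.2 nm

761.2


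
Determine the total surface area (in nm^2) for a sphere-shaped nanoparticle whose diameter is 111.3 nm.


Radius r = 111.3/2 = 55.65 nm
Surface area SA = 4 * pi * r^2
SA = 4 * pi * (55.65)^2
SA = 38917.08 nm^2

38917.08


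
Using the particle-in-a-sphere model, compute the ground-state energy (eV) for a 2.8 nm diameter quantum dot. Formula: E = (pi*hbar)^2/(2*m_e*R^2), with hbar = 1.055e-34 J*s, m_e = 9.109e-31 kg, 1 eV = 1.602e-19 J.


Radius R = 2.8/2 = 1.4 nm = 1.4e-09 m
E = (pi * 1.055e-34)^2 / (2 * 9.109e-31 * (1.4e-09)^2)
E(J) = 3.07644e-20
E = E(J) / 1.602e-19 = 0.192 eV

0.192


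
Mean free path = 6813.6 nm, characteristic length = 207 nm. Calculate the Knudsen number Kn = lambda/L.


Knudsen number Kn = lambda / L
Kn = 6813.6 / 207
Kn = 32.9159

32.9159


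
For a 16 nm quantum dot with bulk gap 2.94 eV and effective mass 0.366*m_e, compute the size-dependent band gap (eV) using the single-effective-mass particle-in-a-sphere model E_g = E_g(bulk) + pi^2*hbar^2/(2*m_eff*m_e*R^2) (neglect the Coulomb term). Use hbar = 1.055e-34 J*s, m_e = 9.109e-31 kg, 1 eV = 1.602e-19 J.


Radius R = 16/2 nm = 8e-09 m
Confinement energy dE = pi^2 * hbar^2 / (2 * m_eff * m_e * R^2)
dE = pi^2 * (1.055e-34)^2 / (2 * 0.366 * 9.109e-31 * (8e-09)^2) J, divided by 1.602e-19 J/eV
dE = 0.0161 eV
Total band gap = E_g(bulk) + dE = 2.94 + 0.0161 = 2.9561 eV

2.9561


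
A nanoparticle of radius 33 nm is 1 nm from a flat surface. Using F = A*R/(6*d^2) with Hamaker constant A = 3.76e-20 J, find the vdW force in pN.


Convert to SI: R = 33 nm = 3.3e-08 m, d = 1 nm = 1e-09 m
F = A * R / (6 * d^2)
F = 3.76e-20 * 3.3e-08 / (6 * (1e-09)^2)
F = 2.068e-10 N = 206.8 pN

206.8


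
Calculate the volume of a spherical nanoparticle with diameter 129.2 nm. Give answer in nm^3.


Radius r = 129.2/2 = 64.6 nm
Volume V = (4/3) * pi * r^3
V = (4/3) * pi * (64.6)^3
V = 1129239.77 nm^3

1129239.77


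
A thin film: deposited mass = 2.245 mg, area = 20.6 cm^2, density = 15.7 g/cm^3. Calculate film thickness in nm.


Convert: m = 2.245 mg = 2.2450e-06 kg, A = 20.6 cm^2 = 2.0600e-03 m^2, rho = 15.7 g/cm^3 = 15700 kg/m^3
t = m / (A * rho)
t = 2.2450e-06 / (2.0600e-03 * 15700)
t = 6.9414e-08 m = 69.4 nm

69.4


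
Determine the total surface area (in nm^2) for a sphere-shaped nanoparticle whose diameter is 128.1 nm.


Radius r = 128.1/2 = 64.05 nm
Surface area SA = 4 * pi * r^2
SA = 4 * pi * (64.05)^2
SA = 51552.31 nm^2

51552.31


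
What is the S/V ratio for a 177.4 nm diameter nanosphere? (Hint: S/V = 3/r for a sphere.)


Radius r = 177.4/2 = 88.7 nm
S/V = 3 / r = 3 / 88.7
S/V = 0.0338 nm^-1

0.0338


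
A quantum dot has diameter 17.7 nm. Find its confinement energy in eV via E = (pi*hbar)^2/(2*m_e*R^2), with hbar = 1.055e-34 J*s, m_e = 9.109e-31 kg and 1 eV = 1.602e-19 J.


Radius R = 17.7/2 = 8.85 nm = 8.85e-09 m
E = (pi * 1.055e-34)^2 / (2 * 9.109e-31 * (8.85e-09)^2)
E(J) = 7.6987e-22
E = E(J) / 1.602e-19 = 0.0048 eV

0.0048


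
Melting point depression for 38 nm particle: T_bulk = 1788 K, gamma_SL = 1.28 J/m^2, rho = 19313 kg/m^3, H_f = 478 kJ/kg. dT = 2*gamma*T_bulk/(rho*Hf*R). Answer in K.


Radius R = 38/2 = 19 nm = 1.9e-08 m
Convert H_f = 478 kJ/kg = 478000 J/kg
dT = 2 * gamma_SL * T_bulk / (rho * H_f * R)
dT = 2 * 1.28 * 1788 / (19313 * 478000 * 1.9e-08)
dT = 26.1 K

26.1


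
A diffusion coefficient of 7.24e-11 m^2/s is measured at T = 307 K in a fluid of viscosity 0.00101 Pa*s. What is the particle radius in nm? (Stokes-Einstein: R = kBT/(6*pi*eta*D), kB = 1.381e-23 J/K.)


Stokes-Einstein: R = kB*T / (6*pi*eta*D)
R = 1.381e-23 * 307 / (6 * pi * 0.00101 * 7.24e-11)
R = 3.07589e-09 m = 3.08 nm

3.08


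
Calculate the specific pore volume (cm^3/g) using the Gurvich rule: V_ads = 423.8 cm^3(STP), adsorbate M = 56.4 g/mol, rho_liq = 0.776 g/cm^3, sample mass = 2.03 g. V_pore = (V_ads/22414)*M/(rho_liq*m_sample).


Moles adsorbed n = V_ads / 22414 = 423.8 / 22414 = 1.890783e-02 mol
Liquid volume V_liq = n * M / rho_liq = 1.890783e-02 * 56.4 / 0.776 = 1.37423 cm^3
Specific pore volume V_pore = V_liq / m_sample = 1.37423 / 2.03
V_pore = 0.677 cm^3/g

0.677


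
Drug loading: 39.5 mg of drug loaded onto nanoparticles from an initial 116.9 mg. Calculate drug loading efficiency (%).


Drug loading efficiency = (drug loaded / drug initial) * 100
DLE = 39.5 / 116.9 * 100
DLE = 0.3379 * 100
DLE = 33.79%

33.79


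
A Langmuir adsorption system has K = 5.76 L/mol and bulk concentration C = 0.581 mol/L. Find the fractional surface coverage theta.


Langmuir isotherm: theta = K*C / (1 + K*C)
K*C = 5.76 * 0.581 = 3.34656
theta = 3.34656 / (1 + 3.34656) = 3.34656 / 4.34656
theta = 0.7699

0.7699


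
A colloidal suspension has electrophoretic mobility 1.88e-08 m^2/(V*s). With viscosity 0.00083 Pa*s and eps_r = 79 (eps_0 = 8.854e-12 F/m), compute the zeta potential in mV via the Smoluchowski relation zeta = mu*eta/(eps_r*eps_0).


Smoluchowski equation: zeta = mu * eta / (eps_r * eps_0)
zeta = 1.88e-08 * 0.00083 / (79 * 8.854e-12)
zeta = 0.022308 V = 22.31 mV

22.31


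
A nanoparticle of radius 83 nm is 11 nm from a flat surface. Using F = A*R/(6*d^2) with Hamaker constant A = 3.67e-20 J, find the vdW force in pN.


Convert to SI: R = 83 nm = 8.3e-08 m, d = 11 nm = 1.1e-08 m
F = A * R / (6 * d^2)
F = 3.67e-20 * 8.3e-08 / (6 * (1.1e-08)^2)
F = 4.19573e-12 N = 4.196 pN

4.196


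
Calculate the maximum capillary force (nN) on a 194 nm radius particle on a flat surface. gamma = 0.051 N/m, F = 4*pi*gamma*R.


Convert radius: R = 194 nm = 1.94e-07 m
F = 4 * pi * gamma * R
F = 4 * pi * 0.051 * 1.94e-07
F = 1.24332e-07 N = 124.3317 nN

124.3317


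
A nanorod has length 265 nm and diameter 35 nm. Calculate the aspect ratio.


Aspect ratio AR = length / diameter
AR = 265 / 35
AR = 7.57

7.57


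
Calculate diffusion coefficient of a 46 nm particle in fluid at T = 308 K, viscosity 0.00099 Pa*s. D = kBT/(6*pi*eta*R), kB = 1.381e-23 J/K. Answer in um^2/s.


Radius R = 46/2 = 23 nm = 2.3e-08 m
D = kB*T / (6*pi*eta*R)
D = 1.381e-23 * 308 / (6 * pi * 0.00099 * 2.3e-08)
D = 9.91015e-12 m^2/s = 9.91 um^2/s

9.91


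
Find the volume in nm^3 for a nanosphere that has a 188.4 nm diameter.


Radius r = 188.4/2 = 94.2 nm
Volume V = (4/3) * pi * r^3
V = (4/3) * pi * (94.2)^3
V = 3501396.7 nm^3

3501396.7


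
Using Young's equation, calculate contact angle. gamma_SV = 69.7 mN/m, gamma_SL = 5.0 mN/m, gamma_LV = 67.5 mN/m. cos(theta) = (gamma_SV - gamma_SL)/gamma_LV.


cos(theta) = (gamma_SV - gamma_SL) / gamma_LV
cos(theta) = (69.7 - 5.0) / 67.5
cos(theta) = 0.958519
theta = arccos(0.958519) = 16.56 degrees

16.56


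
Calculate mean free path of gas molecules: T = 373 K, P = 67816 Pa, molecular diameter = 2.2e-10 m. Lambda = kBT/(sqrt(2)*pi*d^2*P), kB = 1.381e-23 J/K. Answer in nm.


Mean free path: lambda = kB*T / (sqrt(2) * pi * d^2 * P)
lambda = 1.381e-23 * 373 / (sqrt(2) * pi * (2.2e-10)^2 * 67816)
lambda = 3.53232e-07 m
lambda = 353.23 nm

353.23


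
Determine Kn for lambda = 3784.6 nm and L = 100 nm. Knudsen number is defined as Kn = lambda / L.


Knudsen number Kn = lambda / L
Kn = 3784.6 / 100
Kn = 37.846

37.846


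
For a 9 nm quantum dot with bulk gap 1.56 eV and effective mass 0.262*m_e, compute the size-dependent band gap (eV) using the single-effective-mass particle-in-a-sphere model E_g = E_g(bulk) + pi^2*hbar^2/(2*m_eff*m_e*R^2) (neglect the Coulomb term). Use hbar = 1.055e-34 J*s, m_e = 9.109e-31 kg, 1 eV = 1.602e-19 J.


Radius R = 9/2 nm = 4.5e-09 m
Confinement energy dE = pi^2 * hbar^2 / (2 * m_eff * m_e * R^2)
dE = pi^2 * (1.055e-34)^2 / (2 * 0.262 * 9.109e-31 * (4.5e-09)^2) J, divided by 1.602e-19 J/eV
dE = 0.0709 eV
Total band gap = E_g(bulk) + dE = 1.56 + 0.0709 = 1.6309 eV

1.6309


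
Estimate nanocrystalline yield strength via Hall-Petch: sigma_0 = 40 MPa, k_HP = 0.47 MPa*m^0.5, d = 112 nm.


d = 112 nm = 1.12e-07 m
sqrt(d) = 0.000334664
Hall-Petch contribution = k / sqrt(d) = 0.47 / 0.000334664 = 1404.4 MPa
sigma = sigma_0 + k/sqrt(d) = 40 + 1404.4 = 1444.4 MPa

1444.4


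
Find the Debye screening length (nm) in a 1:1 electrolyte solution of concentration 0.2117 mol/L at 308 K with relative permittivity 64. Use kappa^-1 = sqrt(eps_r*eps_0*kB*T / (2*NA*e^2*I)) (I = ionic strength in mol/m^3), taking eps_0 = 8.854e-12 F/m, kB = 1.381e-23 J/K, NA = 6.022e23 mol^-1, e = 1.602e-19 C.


Ionic strength I = 0.2117 * 1^2 * 1000 = 211.7 mol/m^3
kappa^-1 = sqrt(64 * 8.854e-12 * 1.381e-23 * 308 / (2 * 6.022e23 * (1.602e-19)^2 * 211.7))
kappa^-1 = 0.607 nm

0.607


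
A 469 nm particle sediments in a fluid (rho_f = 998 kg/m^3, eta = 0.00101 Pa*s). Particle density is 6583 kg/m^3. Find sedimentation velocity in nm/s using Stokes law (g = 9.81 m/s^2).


Radius R = 469/2 nm = 2.345e-07 m
Density difference = 6583 - 998 = 5585 kg/m^3
v = 2 * R^2 * (rho_p - rho_f) * g / (9 * eta)
v = 2 * (2.345e-07)^2 * 5585 * 9.81 / (9 * 0.00101)
v = 6.62894e-07 m/s = 662.8939 nm/s

662.8939


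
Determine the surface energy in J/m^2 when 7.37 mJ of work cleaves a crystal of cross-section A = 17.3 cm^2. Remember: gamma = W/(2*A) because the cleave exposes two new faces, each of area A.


Convert: A = 17.3 cm^2 = 0.00173 m^2, W = 7.37 mJ = 0.00737 J
Cleaving exposes two faces of area A, so total new surface = 2*A and gamma = W / (2*A)
gamma = 0.00737 / (2 * 0.00173)
gamma = 2.13 J/m^2

2.13


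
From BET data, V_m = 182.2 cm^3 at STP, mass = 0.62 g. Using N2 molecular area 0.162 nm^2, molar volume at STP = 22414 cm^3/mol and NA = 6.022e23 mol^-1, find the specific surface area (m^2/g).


Number of moles in monolayer = V_m / 22414 = 182.2 / 22414 = 0.00812885
Number of molecules = moles * NA = 0.00812885 * 6.022e23
SA = molecules * sigma / mass
SA = (182.2 / 22414) * 6.022e23 * 0.162e-18 / 0.62
SA = 1279.1 m^2/g

1279.1


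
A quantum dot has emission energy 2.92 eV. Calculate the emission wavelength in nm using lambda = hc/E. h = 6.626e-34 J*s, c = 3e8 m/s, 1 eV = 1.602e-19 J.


Convert energy: E = 2.92 eV = 2.92 * 1.602e-19 = 4.67784e-19 J
lambda = h*c / E = 6.626e-34 * 3e8 / 4.67784e-19
lambda = 4.2494e-07 m = 424.9 nm

424.9


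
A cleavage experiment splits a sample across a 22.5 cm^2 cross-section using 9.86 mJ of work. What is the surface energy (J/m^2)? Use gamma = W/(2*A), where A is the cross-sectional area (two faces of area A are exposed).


Convert: A = 22.5 cm^2 = 0.00225 m^2, W = 9.86 mJ = 0.00986 J
Cleaving exposes two faces of area A, so total new surface = 2*A and gamma = W / (2*A)
gamma = 0.00986 / (2 * 0.00225)
gamma = 2.191 J/m^2

2.191


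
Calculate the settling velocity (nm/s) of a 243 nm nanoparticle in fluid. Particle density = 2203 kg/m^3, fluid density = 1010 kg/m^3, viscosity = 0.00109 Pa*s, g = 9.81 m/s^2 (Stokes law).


Radius R = 243/2 nm = 1.215e-07 m
Density difference = 2203 - 1010 = 1193 kg/m^3
v = 2 * R^2 * (rho_p - rho_f) * g / (9 * eta)
v = 2 * (1.215e-07)^2 * 1193 * 9.81 / (9 * 0.00109)
v = 3.52227e-08 m/s = 35.2227 nm/s

35.2227


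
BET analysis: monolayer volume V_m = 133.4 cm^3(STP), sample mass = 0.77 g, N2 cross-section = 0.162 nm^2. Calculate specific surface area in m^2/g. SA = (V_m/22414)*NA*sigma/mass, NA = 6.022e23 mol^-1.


Number of moles in monolayer = V_m / 22414 = 133.4 / 22414 = 0.00595164
Number of molecules = moles * NA = 0.00595164 * 6.022e23
SA = molecules * sigma / mass
SA = (133.4 / 22414) * 6.022e23 * 0.162e-18 / 0.77
SA = 754.1 m^2/g

754.1


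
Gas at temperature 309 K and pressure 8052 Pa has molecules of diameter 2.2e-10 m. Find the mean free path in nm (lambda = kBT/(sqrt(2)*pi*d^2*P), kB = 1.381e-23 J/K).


Mean free path: lambda = kB*T / (sqrt(2) * pi * d^2 * P)
lambda = 1.381e-23 * 309 / (sqrt(2) * pi * (2.2e-10)^2 * 8052)
lambda = 2.46455e-06 m
lambda = 2464.55 nm

2464.55


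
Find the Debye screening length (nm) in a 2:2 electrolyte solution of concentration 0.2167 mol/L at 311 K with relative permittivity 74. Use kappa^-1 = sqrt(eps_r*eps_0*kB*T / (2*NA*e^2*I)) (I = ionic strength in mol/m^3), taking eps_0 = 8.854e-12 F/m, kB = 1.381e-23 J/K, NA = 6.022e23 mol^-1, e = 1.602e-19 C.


Ionic strength I = 0.2167 * 2^2 * 1000 = 866.8 mol/m^3
kappa^-1 = sqrt(74 * 8.854e-12 * 1.381e-23 * 311 / (2 * 6.022e23 * (1.602e-19)^2 * 866.8))
kappa^-1 = 0.324 nm

0.324


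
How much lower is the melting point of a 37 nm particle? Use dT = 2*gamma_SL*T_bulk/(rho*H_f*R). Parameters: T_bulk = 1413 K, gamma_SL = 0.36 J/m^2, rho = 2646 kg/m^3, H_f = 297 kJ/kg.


Radius R = 37/2 = 18.5 nm = 1.85e-08 m
Convert H_f = 297 kJ/kg = 297000 J/kg
dT = 2 * gamma_SL * T_bulk / (rho * H_f * R)
dT = 2 * 0.36 * 1413 / (2646 * 297000 * 1.85e-08)
dT = 70.0 K

70.0


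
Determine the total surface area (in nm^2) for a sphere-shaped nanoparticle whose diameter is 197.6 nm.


Radius r = 197.6/2 = 98.8 nm
Surface area SA = 4 * pi * r^2
SA = 4 * pi * (98.8)^2
SA = 122665.87 nm^2

122665.87


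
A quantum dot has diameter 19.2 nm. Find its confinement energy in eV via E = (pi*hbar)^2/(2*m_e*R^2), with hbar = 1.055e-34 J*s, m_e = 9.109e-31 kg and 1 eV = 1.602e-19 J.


Radius R = 19.2/2 = 9.6 nm = 9.6e-09 m
E = (pi * 1.055e-34)^2 / (2 * 9.109e-31 * (9.6e-09)^2)
E(J) = 6.54277e-22
E = E(J) / 1.602e-19 = 0.0041 eV

0.0041


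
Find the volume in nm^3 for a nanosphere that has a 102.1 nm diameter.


Radius r = 102.1/2 = 51.05 nm
Volume V = (4/3) * pi * r^3
V = (4/3) * pi * (51.05)^3
V = 557283.07 nm^3

557283.07


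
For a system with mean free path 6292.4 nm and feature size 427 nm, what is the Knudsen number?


Knudsen number Kn = lambda / L
Kn = 6292.4 / 427
Kn = 14.7363

14.7363


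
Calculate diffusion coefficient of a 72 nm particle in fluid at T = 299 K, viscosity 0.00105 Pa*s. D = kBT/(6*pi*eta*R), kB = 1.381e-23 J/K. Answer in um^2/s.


Radius R = 72/2 = 36 nm = 3.6e-08 m
D = kB*T / (6*pi*eta*R)
D = 1.381e-23 * 299 / (6 * pi * 0.00105 * 3.6e-08)
D = 5.79525e-12 m^2/s = 5.795 um^2/s

5.795


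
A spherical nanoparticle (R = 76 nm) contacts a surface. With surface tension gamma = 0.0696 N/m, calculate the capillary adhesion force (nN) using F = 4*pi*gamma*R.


Convert radius: R = 76 nm = 7.6e-08 m
F = 4 * pi * gamma * R
F = 4 * pi * 0.0696 * 7.6e-08
F = 6.64711e-08 N = 66.4711 nN

66.4711


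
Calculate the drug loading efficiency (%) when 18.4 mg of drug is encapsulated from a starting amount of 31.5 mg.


Drug loading efficiency = (drug loaded / drug initial) * 100
DLE = 18.4 / 31.5 * 100
DLE = 0.5841 * 100
DLE = 58.41%

58.41


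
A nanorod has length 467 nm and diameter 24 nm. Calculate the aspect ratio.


Aspect ratio AR = length / diameter
AR = 467 / 24
AR = 19.46

19.46


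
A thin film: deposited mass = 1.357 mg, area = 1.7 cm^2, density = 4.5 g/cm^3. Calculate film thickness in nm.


Convert: m = 1.357 mg = 1.3570e-06 kg, A = 1.7 cm^2 = 1.7000e-04 m^2, rho = 4.5 g/cm^3 = 4500 kg/m^3
t = m / (A * rho)
t = 1.3570e-06 / (1.7000e-04 * 4500)
t = 1.7739e-06 m = 1773.9 nm

1773.9


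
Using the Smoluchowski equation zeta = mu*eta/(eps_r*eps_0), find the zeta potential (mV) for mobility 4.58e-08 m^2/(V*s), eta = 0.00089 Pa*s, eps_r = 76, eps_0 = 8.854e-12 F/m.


Smoluchowski equation: zeta = mu * eta / (eps_r * eps_0)
zeta = 4.58e-08 * 0.00089 / (76 * 8.854e-12)
zeta = 0.060576 V = 60.58 mV

60.58


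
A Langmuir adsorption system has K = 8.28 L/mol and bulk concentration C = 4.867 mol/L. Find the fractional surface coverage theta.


Langmuir isotherm: theta = K*C / (1 + K*C)
K*C = 8.28 * 4.867 = 40.29876
theta = 40.29876 / (1 + 40.29876) = 40.29876 / 41.29876
theta = 0.9758

0.9758


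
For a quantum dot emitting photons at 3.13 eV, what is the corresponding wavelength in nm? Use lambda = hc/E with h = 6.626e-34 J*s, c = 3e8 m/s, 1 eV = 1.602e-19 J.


Convert energy: E = 3.13 eV = 3.13 * 1.602e-19 = 5.01426e-19 J
lambda = h*c / E = 6.626e-34 * 3e8 / 5.01426e-19
lambda = 3.96429e-07 m = 396.4 nm

396.4


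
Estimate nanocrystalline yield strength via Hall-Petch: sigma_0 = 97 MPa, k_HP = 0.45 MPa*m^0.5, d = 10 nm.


d = 10 nm = 1e-08 m
sqrt(d) = 0.0001
Hall-Petch contribution = k / sqrt(d) = 0.45 / 0.0001 = 4500.0 MPa
sigma = sigma_0 + k/sqrt(d) = 97 + 4500.0 = 4597.0 MPa

4597.0


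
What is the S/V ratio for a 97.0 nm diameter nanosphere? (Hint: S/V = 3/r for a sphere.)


Radius r = 97.0/2 = 48.5 nm
S/V = 3 / r = 3 / 48.5
S/V = 0.0619 nm^-1

0.0619


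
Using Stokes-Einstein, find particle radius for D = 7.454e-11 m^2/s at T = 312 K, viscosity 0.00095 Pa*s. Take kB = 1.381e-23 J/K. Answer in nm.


Stokes-Einstein: R = kB*T / (6*pi*eta*D)
R = 1.381e-23 * 312 / (6 * pi * 0.00095 * 7.454e-11)
R = 3.228e-09 m = 3.23 nm

3.23


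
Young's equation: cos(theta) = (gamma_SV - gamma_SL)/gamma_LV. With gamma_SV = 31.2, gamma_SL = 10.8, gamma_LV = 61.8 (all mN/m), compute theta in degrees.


cos(theta) = (gamma_SV - gamma_SL) / gamma_LV
cos(theta) = (31.2 - 10.8) / 61.8
cos(theta) = 0.330097
theta = arccos(0.330097) = 70.73 degrees

70.73


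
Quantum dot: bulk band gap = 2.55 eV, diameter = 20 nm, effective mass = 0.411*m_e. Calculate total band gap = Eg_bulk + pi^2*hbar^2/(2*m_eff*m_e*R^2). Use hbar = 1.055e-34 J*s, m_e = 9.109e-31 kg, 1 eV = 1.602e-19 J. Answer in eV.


Radius R = 20/2 nm = 1e-08 m
Confinement energy dE = pi^2 * hbar^2 / (2 * m_eff * m_e * R^2)
dE = pi^2 * (1.055e-34)^2 / (2 * 0.411 * 9.109e-31 * (1e-08)^2) J, divided by 1.602e-19 J/eV
dE = 0.0092 eV
Total band gap = E_g(bulk) + dE = 2.55 + 0.0092 = 2.5592 eV

2.5592


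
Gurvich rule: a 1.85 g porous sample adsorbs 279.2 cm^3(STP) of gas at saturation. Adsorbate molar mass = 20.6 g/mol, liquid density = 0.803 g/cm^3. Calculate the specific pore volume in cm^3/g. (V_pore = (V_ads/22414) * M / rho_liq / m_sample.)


Moles adsorbed n = V_ads / 22414 = 279.2 / 22414 = 1.245650e-02 mol
Liquid volume V_liq = n * M / rho_liq = 1.245650e-02 * 20.6 / 0.803 = 0.31956 cm^3
Specific pore volume V_pore = V_liq / m_sample = 0.31956 / 1.85
V_pore = 0.1727 cm^3/g

0.1727


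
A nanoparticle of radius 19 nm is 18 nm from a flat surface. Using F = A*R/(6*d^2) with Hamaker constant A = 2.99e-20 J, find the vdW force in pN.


Convert to SI: R = 19 nm = 1.9e-08 m, d = 18 nm = 1.8e-08 m
F = A * R / (6 * d^2)
F = 2.99e-20 * 1.9e-08 / (6 * (1.8e-08)^2)
F = 2.92233e-13 N = 0.292 pN

0.292


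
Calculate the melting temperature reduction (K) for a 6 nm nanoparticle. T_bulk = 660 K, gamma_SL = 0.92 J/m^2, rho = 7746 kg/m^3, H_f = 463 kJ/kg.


Radius R = 6/2 = 3 nm = 3e-09 m
Convert H_f = 463 kJ/kg = 463000 J/kg
dT = 2 * gamma_SL * T_bulk / (rho * H_f * R)
dT = 2 * 0.92 * 660 / (7746 * 463000 * 3e-09)
dT = 112.9 K

112.9


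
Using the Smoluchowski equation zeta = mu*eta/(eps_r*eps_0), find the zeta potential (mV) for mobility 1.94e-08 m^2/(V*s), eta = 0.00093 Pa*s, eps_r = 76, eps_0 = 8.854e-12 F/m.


Smoluchowski equation: zeta = mu * eta / (eps_r * eps_0)
zeta = 1.94e-08 * 0.00093 / (76 * 8.854e-12)
zeta = 0.026812 V = 26.81 mV

26.81


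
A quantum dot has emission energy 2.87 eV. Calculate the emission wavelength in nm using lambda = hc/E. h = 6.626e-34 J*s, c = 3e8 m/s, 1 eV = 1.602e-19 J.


Convert energy: E = 2.87 eV = 2.87 * 1.602e-19 = 4.59774e-19 J
lambda = h*c / E = 6.626e-34 * 3e8 / 4.59774e-19
lambda = 4.32343e-07 m = 432.3 nm

432.3


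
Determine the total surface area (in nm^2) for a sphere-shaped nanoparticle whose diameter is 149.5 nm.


Radius r = 149.5/2 = 74.75 nm
Surface area SA = 4 * pi * r^2
SA = 4 * pi * (74.75)^2
SA = 70215.38 nm^2

70215.38


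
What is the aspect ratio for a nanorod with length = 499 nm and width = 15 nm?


Aspect ratio AR = length / diameter
AR = 499 / 15
AR = 33.27

33.27


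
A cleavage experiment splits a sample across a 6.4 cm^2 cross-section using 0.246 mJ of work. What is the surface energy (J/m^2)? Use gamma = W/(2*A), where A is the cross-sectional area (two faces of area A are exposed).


Convert: A = 6.4 cm^2 = 0.00064 m^2, W = 0.246 mJ = 0.000246 J
Cleaving exposes two faces of area A, so total new surface = 2*A and gamma = W / (2*A)
gamma = 0.000246 / (2 * 0.00064)
gamma = 0.192 J/m^2

0.192


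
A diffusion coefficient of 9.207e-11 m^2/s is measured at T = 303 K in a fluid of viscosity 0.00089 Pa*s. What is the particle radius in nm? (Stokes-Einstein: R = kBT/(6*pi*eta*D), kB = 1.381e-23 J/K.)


Stokes-Einstein: R = kB*T / (6*pi*eta*D)
R = 1.381e-23 * 303 / (6 * pi * 0.00089 * 9.207e-11)
R = 2.70911e-09 m = 2.71 nm

2.71


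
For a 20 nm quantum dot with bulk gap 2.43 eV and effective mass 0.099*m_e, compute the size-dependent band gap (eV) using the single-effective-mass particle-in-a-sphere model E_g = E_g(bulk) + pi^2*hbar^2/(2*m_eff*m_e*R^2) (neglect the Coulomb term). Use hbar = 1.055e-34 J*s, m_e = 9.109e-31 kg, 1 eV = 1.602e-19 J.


Radius R = 20/2 nm = 1e-08 m
Confinement energy dE = pi^2 * hbar^2 / (2 * m_eff * m_e * R^2)
dE = pi^2 * (1.055e-34)^2 / (2 * 0.099 * 9.109e-31 * (1e-08)^2) J, divided by 1.602e-19 J/eV
dE = 0.038 eV
Total band gap = E_g(bulk) + dE = 2.43 + 0.038 = 2.468 eV

2.468


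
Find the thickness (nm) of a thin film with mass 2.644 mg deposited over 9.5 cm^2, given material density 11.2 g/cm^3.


Convert: m = 2.644 mg = 2.6440e-06 kg, A = 9.5 cm^2 = 9.5000e-04 m^2, rho = 11.2 g/cm^3 = 11200 kg/m^3
t = m / (A * rho)
t = 2.6440e-06 / (9.5000e-04 * 11200)
t = 2.4850e-07 m = 248.5 nm

248.5


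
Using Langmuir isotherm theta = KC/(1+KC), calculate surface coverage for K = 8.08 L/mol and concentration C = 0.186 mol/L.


Langmuir isotherm: theta = K*C / (1 + K*C)
K*C = 8.08 * 0.186 = 1.50288
theta = 1.50288 / (1 + 1.50288) = 1.50288 / 2.50288
theta = 0.6005

0.6005


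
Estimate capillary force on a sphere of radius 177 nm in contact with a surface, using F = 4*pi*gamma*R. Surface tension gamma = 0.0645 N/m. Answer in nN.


Convert radius: R = 177 nm = 1.77e-07 m
F = 4 * pi * gamma * R
F = 4 * pi * 0.0645 * 1.77e-07
F = 1.43464e-07 N = 143.464 nN

143.464


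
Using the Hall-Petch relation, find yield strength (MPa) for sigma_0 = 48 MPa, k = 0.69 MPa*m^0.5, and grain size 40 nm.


d = 40 nm = 4e-08 m
sqrt(d) = 0.0002
Hall-Petch contribution = k / sqrt(d) = 0.69 / 0.0002 = 3450.0 MPa
sigma = sigma_0 + k/sqrt(d) = 48 + 3450.0 = 3498.0 MPa

3498.0


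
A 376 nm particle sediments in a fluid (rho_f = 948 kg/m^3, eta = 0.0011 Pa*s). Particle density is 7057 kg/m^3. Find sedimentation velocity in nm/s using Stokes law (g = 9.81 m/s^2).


Radius R = 376/2 nm = 1.88e-07 m
Density difference = 7057 - 948 = 6109 kg/m^3
v = 2 * R^2 * (rho_p - rho_f) * g / (9 * eta)
v = 2 * (1.88e-07)^2 * 6109 * 9.81 / (9 * 0.0011)
v = 4.27907e-07 m/s = 427.9072 nm/s

427.9072


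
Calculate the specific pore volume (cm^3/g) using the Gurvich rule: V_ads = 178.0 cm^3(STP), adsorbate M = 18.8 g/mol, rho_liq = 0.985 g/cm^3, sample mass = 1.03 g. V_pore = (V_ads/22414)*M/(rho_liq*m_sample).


Moles adsorbed n = V_ads / 22414 = 178.0 / 22414 = 7.941465e-03 mol
Liquid volume V_liq = n * M / rho_liq = 7.941465e-03 * 18.8 / 0.985 = 0.15157 cm^3
Specific pore volume V_pore = V_liq / m_sample = 0.15157 / 1.03
V_pore = 0.1472 cm^3/g

0.1472


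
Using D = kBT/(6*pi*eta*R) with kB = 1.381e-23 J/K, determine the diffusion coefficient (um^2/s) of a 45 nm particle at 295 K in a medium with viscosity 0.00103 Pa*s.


Radius R = 45/2 = 22.5 nm = 2.25e-08 m
D = kB*T / (6*pi*eta*R)
D = 1.381e-23 * 295 / (6 * pi * 0.00103 * 2.25e-08)
D = 9.32599e-12 m^2/s = 9.326 um^2/s

9.326


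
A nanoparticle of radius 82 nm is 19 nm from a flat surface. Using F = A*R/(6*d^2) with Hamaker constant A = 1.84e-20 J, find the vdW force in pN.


Convert to SI: R = 82 nm = 8.2e-08 m, d = 19 nm = 1.9e-08 m
F = A * R / (6 * d^2)
F = 1.84e-20 * 8.2e-08 / (6 * (1.9e-08)^2)
F = 6.96584e-13 N = 0.697 pN

0.697


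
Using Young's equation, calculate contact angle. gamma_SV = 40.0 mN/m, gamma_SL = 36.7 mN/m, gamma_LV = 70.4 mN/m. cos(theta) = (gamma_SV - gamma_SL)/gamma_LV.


cos(theta) = (gamma_SV - gamma_SL) / gamma_LV
cos(theta) = (40.0 - 36.7) / 70.4
cos(theta) = 0.046875
theta = arccos(0.046875) = 87.31 degrees

87.31


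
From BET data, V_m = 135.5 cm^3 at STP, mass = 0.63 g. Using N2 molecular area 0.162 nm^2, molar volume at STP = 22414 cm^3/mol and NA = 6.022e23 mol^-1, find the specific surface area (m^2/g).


Number of moles in monolayer = V_m / 22414 = 135.5 / 22414 = 0.00604533
Number of molecules = moles * NA = 0.00604533 * 6.022e23
SA = molecules * sigma / mass
SA = (135.5 / 22414) * 6.022e23 * 0.162e-18 / 0.63
SA = 936.1 m^2/g

936.1


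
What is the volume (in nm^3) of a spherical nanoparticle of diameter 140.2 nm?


Radius r = 140.2/2 = 70.1 nm
Volume V = (4/3) * pi * r^3
V = (4/3) * pi * (70.1)^3
V = 1442921.36 nm^3

1442921.36


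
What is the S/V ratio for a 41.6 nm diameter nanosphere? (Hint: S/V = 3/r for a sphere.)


Radius r = 41.6/2 = 20.8 nm
S/V = 3 / r = 3 / 20.8
S/V = 0.1442 nm^-1

0.1442


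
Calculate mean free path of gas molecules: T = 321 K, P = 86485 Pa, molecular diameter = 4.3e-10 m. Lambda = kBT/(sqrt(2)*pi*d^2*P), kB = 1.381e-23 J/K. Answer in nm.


Mean free path: lambda = kB*T / (sqrt(2) * pi * d^2 * P)
lambda = 1.381e-23 * 321 / (sqrt(2) * pi * (4.3e-10)^2 * 86485)
lambda = 6.23959e-08 m
lambda = 62.4 nm

62.4


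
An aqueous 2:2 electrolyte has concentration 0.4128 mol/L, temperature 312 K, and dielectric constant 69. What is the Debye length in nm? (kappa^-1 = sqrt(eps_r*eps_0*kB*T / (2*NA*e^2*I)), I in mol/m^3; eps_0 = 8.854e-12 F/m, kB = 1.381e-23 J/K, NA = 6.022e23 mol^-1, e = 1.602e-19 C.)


Ionic strength I = 0.4128 * 2^2 * 1000 = 1651.2 mol/m^3
kappa^-1 = sqrt(69 * 8.854e-12 * 1.381e-23 * 312 / (2 * 6.022e23 * (1.602e-19)^2 * 1651.2))
kappa^-1 = 0.227 nm

0.227


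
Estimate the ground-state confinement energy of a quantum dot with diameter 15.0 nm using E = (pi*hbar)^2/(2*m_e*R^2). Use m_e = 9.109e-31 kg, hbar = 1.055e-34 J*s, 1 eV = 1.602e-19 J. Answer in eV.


Radius R = 15.0/2 = 7.5 nm = 7.5e-09 m
E = (pi * 1.055e-34)^2 / (2 * 9.109e-31 * (7.5e-09)^2)
E(J) = 1.07197e-21
E = E(J) / 1.602e-19 = 0.0067 eV

0.0067


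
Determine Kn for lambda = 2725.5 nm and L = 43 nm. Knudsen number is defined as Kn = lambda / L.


Knudsen number Kn = lambda / L
Kn = 2725.5 / 43
Kn = 63.3837

63.3837


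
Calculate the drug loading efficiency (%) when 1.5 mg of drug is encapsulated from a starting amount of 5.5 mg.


Drug loading efficiency = (drug loaded / drug initial) * 100
DLE = 1.5 / 5.5 * 100
DLE = 0.2727 * 100
DLE = 27.27%

27.27


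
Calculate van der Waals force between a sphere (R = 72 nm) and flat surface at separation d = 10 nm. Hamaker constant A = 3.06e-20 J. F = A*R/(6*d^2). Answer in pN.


Convert to SI: R = 72 nm = 7.2e-08 m, d = 10 nm = 1e-08 m
F = A * R / (6 * d^2)
F = 3.06e-20 * 7.2e-08 / (6 * (1e-08)^2)
F = 3.672e-12 N = 3.672 pN

3.672


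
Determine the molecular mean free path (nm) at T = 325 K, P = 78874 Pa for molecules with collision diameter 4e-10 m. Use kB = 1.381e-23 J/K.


Mean free path: lambda = kB*T / (sqrt(2) * pi * d^2 * P)
lambda = 1.381e-23 * 325 / (sqrt(2) * pi * (4e-10)^2 * 78874)
lambda = 8.00494e-08 m
lambda = 80.05 nm

80.05


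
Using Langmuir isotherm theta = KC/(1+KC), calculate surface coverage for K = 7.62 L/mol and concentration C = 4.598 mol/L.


Langmuir isotherm: theta = K*C / (1 + K*C)
K*C = 7.62 * 4.598 = 35.03676
theta = 35.03676 / (1 + 35.03676) = 35.03676 / 36.03676
theta = 0.9723

0.9723


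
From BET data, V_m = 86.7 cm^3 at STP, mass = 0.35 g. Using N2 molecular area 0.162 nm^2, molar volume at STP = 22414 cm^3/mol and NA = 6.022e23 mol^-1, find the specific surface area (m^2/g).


Number of moles in monolayer = V_m / 22414 = 86.7 / 22414 = 0.00386812
Number of molecules = moles * NA = 0.00386812 * 6.022e23
SA = molecules * sigma / mass
SA = (86.7 / 22414) * 6.022e23 * 0.162e-18 / 0.35
SA = 1078.2 m^2/g

1078.2


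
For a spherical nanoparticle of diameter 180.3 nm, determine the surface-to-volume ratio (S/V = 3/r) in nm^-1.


Radius r = 180.3/2 = 90.15 nm
S/V = 3 / r = 3 / 90.15
S/V = 0.0333 nm^-1

0.0333


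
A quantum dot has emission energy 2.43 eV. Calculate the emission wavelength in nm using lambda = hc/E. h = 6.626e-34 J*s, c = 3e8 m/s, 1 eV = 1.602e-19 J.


Convert energy: E = 2.43 eV = 2.43 * 1.602e-19 = 3.89286e-19 J
lambda = h*c / E = 6.626e-34 * 3e8 / 3.89286e-19
lambda = 5.10627e-07 m = 510.6 nm

510.6


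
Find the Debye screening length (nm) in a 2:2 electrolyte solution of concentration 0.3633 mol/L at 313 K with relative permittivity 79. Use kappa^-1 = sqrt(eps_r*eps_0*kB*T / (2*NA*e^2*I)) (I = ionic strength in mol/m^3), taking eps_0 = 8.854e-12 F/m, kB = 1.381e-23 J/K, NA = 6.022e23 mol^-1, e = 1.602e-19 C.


Ionic strength I = 0.3633 * 2^2 * 1000 = 1453.2 mol/m^3
kappa^-1 = sqrt(79 * 8.854e-12 * 1.381e-23 * 313 / (2 * 6.022e23 * (1.602e-19)^2 * 1453.2))
kappa^-1 = 0.259 nm

0.259


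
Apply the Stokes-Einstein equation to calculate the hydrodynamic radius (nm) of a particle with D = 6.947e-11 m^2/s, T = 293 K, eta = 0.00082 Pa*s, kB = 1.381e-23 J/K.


Stokes-Einstein: R = kB*T / (6*pi*eta*D)
R = 1.381e-23 * 293 / (6 * pi * 0.00082 * 6.947e-11)
R = 3.76833e-09 m = 3.77 nm

3.77


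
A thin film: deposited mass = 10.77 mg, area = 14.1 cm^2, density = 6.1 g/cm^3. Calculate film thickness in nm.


Convert: m = 10.77 mg = 1.0770e-05 kg, A = 14.1 cm^2 = 1.4100e-03 m^2, rho = 6.1 g/cm^3 = 6100 kg/m^3
t = m / (A * rho)
t = 1.0770e-05 / (1.4100e-03 * 6100)
t = 1.2522e-06 m = 1252.2 nm

1252.2


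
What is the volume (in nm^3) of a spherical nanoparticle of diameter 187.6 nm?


Radius r = 187.6/2 = 93.8 nm
Volume V = (4/3) * pi * r^3
V = (4/3) * pi * (93.8)^3
V = 3456982.05 nm^3

3456982.05


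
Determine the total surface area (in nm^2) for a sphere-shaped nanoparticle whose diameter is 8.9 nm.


Radius r = 8.9/2 = 4.45 nm
Surface area SA = 4 * pi * r^2
SA = 4 * pi * (4.45)^2
SA = 248.85 nm^2

248.85


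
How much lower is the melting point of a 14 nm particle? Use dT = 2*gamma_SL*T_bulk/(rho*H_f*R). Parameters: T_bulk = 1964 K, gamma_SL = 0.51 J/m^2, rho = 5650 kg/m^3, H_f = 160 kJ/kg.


Radius R = 14/2 = 7 nm = 7e-09 m
Convert H_f = 160 kJ/kg = 160000 J/kg
dT = 2 * gamma_SL * T_bulk / (rho * H_f * R)
dT = 2 * 0.51 * 1964 / (5650 * 160000 * 7e-09)
dT = 316.6 K

316.6


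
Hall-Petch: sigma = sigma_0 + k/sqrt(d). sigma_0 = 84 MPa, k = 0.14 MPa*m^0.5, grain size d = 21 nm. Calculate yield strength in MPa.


d = 21 nm = 2.1e-08 m
sqrt(d) = 0.0001449138
Hall-Petch contribution = k / sqrt(d) = 0.14 / 0.0001449138 = 966.1 MPa
sigma = sigma_0 + k/sqrt(d) = 84 + 966.1 = 1050.1 MPa

1050.1


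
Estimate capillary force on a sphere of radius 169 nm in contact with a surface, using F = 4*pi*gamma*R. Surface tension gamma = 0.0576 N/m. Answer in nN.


Convert radius: R = 169 nm = 1.69e-07 m
F = 4 * pi * gamma * R
F = 4 * pi * 0.0576 * 1.69e-07
F = 1.22326e-07 N = 122.3261 nN

122.3261


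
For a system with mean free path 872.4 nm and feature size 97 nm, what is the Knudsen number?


Knudsen number Kn = lambda / L
Kn = 872.4 / 97
Kn = 8.9938

8.9938
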